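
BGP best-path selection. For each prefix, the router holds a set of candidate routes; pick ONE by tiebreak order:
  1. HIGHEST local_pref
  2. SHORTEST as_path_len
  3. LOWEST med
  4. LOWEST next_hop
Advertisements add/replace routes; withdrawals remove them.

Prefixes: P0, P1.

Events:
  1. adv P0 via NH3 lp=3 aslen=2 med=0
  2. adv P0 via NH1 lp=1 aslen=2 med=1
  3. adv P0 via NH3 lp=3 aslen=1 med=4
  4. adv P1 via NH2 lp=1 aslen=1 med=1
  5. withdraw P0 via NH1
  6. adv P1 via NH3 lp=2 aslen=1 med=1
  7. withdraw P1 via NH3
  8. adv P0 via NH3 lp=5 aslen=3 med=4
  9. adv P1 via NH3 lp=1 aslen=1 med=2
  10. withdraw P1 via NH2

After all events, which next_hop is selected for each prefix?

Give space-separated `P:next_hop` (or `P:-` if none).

Answer: P0:NH3 P1:NH3

Derivation:
Op 1: best P0=NH3 P1=-
Op 2: best P0=NH3 P1=-
Op 3: best P0=NH3 P1=-
Op 4: best P0=NH3 P1=NH2
Op 5: best P0=NH3 P1=NH2
Op 6: best P0=NH3 P1=NH3
Op 7: best P0=NH3 P1=NH2
Op 8: best P0=NH3 P1=NH2
Op 9: best P0=NH3 P1=NH2
Op 10: best P0=NH3 P1=NH3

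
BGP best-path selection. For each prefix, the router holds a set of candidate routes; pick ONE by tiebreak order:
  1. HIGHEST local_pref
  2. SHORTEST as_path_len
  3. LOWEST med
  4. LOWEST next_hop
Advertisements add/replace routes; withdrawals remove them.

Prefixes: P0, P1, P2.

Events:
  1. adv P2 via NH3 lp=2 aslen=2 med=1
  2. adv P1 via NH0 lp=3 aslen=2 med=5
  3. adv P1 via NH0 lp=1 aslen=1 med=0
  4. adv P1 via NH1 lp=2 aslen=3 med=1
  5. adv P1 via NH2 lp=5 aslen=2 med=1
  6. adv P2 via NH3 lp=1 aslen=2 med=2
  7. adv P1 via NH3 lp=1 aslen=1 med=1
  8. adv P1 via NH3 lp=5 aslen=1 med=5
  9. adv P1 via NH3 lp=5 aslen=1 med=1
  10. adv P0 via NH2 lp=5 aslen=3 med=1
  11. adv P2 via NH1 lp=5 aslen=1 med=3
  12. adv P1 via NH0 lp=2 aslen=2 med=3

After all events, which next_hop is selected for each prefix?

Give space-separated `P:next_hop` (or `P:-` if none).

Op 1: best P0=- P1=- P2=NH3
Op 2: best P0=- P1=NH0 P2=NH3
Op 3: best P0=- P1=NH0 P2=NH3
Op 4: best P0=- P1=NH1 P2=NH3
Op 5: best P0=- P1=NH2 P2=NH3
Op 6: best P0=- P1=NH2 P2=NH3
Op 7: best P0=- P1=NH2 P2=NH3
Op 8: best P0=- P1=NH3 P2=NH3
Op 9: best P0=- P1=NH3 P2=NH3
Op 10: best P0=NH2 P1=NH3 P2=NH3
Op 11: best P0=NH2 P1=NH3 P2=NH1
Op 12: best P0=NH2 P1=NH3 P2=NH1

Answer: P0:NH2 P1:NH3 P2:NH1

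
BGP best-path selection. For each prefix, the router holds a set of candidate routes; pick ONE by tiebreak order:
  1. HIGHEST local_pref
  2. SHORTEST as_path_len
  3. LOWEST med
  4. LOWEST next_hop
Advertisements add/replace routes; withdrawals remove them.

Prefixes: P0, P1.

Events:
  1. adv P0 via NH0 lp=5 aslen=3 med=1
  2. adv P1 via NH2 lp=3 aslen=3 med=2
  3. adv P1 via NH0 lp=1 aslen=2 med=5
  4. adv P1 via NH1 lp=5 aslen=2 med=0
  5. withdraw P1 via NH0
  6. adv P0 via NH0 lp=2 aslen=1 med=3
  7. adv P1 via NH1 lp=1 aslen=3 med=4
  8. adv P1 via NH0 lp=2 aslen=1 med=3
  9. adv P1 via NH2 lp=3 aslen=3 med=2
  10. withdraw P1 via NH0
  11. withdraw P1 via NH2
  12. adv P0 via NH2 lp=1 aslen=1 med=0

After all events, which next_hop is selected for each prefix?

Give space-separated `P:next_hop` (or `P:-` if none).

Answer: P0:NH0 P1:NH1

Derivation:
Op 1: best P0=NH0 P1=-
Op 2: best P0=NH0 P1=NH2
Op 3: best P0=NH0 P1=NH2
Op 4: best P0=NH0 P1=NH1
Op 5: best P0=NH0 P1=NH1
Op 6: best P0=NH0 P1=NH1
Op 7: best P0=NH0 P1=NH2
Op 8: best P0=NH0 P1=NH2
Op 9: best P0=NH0 P1=NH2
Op 10: best P0=NH0 P1=NH2
Op 11: best P0=NH0 P1=NH1
Op 12: best P0=NH0 P1=NH1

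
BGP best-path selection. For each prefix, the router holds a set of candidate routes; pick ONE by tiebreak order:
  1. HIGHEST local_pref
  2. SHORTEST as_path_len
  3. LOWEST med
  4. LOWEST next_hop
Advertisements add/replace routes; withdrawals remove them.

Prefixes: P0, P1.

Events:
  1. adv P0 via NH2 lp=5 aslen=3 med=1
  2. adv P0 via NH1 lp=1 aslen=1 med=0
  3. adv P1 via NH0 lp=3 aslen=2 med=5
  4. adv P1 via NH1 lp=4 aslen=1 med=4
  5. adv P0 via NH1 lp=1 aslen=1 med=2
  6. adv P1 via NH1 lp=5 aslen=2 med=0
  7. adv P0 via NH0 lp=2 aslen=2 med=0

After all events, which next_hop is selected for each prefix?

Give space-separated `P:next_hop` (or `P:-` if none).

Answer: P0:NH2 P1:NH1

Derivation:
Op 1: best P0=NH2 P1=-
Op 2: best P0=NH2 P1=-
Op 3: best P0=NH2 P1=NH0
Op 4: best P0=NH2 P1=NH1
Op 5: best P0=NH2 P1=NH1
Op 6: best P0=NH2 P1=NH1
Op 7: best P0=NH2 P1=NH1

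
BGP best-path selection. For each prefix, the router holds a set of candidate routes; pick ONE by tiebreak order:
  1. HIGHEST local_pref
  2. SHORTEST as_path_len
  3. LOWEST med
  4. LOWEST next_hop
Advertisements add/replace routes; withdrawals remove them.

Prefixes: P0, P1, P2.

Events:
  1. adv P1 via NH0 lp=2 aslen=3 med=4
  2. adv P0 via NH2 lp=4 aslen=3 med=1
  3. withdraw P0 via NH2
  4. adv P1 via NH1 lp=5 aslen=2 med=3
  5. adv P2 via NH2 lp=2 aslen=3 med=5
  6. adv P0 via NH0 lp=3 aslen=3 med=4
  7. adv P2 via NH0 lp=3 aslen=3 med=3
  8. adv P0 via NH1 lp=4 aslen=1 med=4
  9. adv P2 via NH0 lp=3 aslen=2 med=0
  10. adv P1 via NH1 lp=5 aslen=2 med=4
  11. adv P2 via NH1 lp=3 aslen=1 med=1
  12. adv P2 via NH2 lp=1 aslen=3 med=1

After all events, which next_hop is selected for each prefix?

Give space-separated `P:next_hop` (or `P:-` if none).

Op 1: best P0=- P1=NH0 P2=-
Op 2: best P0=NH2 P1=NH0 P2=-
Op 3: best P0=- P1=NH0 P2=-
Op 4: best P0=- P1=NH1 P2=-
Op 5: best P0=- P1=NH1 P2=NH2
Op 6: best P0=NH0 P1=NH1 P2=NH2
Op 7: best P0=NH0 P1=NH1 P2=NH0
Op 8: best P0=NH1 P1=NH1 P2=NH0
Op 9: best P0=NH1 P1=NH1 P2=NH0
Op 10: best P0=NH1 P1=NH1 P2=NH0
Op 11: best P0=NH1 P1=NH1 P2=NH1
Op 12: best P0=NH1 P1=NH1 P2=NH1

Answer: P0:NH1 P1:NH1 P2:NH1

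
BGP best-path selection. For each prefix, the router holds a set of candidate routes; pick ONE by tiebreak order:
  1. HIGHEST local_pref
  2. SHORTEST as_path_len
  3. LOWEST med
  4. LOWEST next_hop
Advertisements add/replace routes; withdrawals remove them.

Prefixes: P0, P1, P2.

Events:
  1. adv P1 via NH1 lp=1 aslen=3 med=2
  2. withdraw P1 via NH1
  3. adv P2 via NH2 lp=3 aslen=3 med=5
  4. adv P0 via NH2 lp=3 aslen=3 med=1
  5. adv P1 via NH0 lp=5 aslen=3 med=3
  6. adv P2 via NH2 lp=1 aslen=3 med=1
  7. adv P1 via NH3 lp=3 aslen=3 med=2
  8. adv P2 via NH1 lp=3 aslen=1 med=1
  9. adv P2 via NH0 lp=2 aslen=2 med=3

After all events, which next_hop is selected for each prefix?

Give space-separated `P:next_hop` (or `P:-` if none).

Op 1: best P0=- P1=NH1 P2=-
Op 2: best P0=- P1=- P2=-
Op 3: best P0=- P1=- P2=NH2
Op 4: best P0=NH2 P1=- P2=NH2
Op 5: best P0=NH2 P1=NH0 P2=NH2
Op 6: best P0=NH2 P1=NH0 P2=NH2
Op 7: best P0=NH2 P1=NH0 P2=NH2
Op 8: best P0=NH2 P1=NH0 P2=NH1
Op 9: best P0=NH2 P1=NH0 P2=NH1

Answer: P0:NH2 P1:NH0 P2:NH1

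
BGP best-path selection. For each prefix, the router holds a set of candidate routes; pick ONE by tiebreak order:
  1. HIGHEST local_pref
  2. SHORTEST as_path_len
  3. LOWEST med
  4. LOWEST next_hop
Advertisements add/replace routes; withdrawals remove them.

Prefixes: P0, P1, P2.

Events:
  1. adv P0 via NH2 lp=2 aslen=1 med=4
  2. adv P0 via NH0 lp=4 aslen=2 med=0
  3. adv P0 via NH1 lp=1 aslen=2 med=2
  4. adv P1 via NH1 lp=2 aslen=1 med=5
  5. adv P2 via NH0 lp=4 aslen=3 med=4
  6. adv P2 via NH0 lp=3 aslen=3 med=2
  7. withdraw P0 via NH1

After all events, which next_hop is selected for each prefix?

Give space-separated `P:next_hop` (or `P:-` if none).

Answer: P0:NH0 P1:NH1 P2:NH0

Derivation:
Op 1: best P0=NH2 P1=- P2=-
Op 2: best P0=NH0 P1=- P2=-
Op 3: best P0=NH0 P1=- P2=-
Op 4: best P0=NH0 P1=NH1 P2=-
Op 5: best P0=NH0 P1=NH1 P2=NH0
Op 6: best P0=NH0 P1=NH1 P2=NH0
Op 7: best P0=NH0 P1=NH1 P2=NH0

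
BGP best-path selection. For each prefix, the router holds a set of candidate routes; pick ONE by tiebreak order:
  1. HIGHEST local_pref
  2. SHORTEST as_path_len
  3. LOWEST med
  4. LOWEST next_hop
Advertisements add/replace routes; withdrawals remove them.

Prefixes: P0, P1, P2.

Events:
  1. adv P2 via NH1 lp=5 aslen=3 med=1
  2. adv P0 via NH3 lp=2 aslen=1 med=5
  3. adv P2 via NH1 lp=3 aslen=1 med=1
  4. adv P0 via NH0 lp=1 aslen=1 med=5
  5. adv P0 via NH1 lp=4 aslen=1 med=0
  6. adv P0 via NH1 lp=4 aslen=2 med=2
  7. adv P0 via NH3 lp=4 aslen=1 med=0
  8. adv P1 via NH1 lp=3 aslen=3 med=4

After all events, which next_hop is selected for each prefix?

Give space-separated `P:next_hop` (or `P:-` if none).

Answer: P0:NH3 P1:NH1 P2:NH1

Derivation:
Op 1: best P0=- P1=- P2=NH1
Op 2: best P0=NH3 P1=- P2=NH1
Op 3: best P0=NH3 P1=- P2=NH1
Op 4: best P0=NH3 P1=- P2=NH1
Op 5: best P0=NH1 P1=- P2=NH1
Op 6: best P0=NH1 P1=- P2=NH1
Op 7: best P0=NH3 P1=- P2=NH1
Op 8: best P0=NH3 P1=NH1 P2=NH1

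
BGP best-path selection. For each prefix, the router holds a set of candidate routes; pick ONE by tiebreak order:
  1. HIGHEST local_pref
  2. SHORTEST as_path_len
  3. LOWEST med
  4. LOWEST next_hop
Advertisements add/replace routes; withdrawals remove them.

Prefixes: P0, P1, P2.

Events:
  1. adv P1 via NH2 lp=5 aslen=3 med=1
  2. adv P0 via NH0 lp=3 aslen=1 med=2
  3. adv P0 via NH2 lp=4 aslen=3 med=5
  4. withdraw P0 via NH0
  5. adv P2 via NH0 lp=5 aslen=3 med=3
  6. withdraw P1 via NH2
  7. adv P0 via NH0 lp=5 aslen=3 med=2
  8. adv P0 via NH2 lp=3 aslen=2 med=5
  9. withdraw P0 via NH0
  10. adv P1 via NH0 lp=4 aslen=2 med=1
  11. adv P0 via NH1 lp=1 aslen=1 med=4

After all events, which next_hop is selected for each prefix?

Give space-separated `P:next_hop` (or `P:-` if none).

Answer: P0:NH2 P1:NH0 P2:NH0

Derivation:
Op 1: best P0=- P1=NH2 P2=-
Op 2: best P0=NH0 P1=NH2 P2=-
Op 3: best P0=NH2 P1=NH2 P2=-
Op 4: best P0=NH2 P1=NH2 P2=-
Op 5: best P0=NH2 P1=NH2 P2=NH0
Op 6: best P0=NH2 P1=- P2=NH0
Op 7: best P0=NH0 P1=- P2=NH0
Op 8: best P0=NH0 P1=- P2=NH0
Op 9: best P0=NH2 P1=- P2=NH0
Op 10: best P0=NH2 P1=NH0 P2=NH0
Op 11: best P0=NH2 P1=NH0 P2=NH0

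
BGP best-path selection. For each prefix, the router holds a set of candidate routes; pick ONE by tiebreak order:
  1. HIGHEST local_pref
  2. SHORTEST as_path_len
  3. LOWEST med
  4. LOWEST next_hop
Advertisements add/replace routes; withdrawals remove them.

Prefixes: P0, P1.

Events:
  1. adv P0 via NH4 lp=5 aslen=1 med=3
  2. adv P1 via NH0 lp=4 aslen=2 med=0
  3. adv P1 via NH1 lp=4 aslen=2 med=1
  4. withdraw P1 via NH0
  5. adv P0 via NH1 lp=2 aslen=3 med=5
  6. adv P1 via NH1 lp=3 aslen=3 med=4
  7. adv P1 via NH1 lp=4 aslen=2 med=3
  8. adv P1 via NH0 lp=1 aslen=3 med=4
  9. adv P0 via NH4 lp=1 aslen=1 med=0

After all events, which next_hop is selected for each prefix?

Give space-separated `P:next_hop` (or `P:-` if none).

Answer: P0:NH1 P1:NH1

Derivation:
Op 1: best P0=NH4 P1=-
Op 2: best P0=NH4 P1=NH0
Op 3: best P0=NH4 P1=NH0
Op 4: best P0=NH4 P1=NH1
Op 5: best P0=NH4 P1=NH1
Op 6: best P0=NH4 P1=NH1
Op 7: best P0=NH4 P1=NH1
Op 8: best P0=NH4 P1=NH1
Op 9: best P0=NH1 P1=NH1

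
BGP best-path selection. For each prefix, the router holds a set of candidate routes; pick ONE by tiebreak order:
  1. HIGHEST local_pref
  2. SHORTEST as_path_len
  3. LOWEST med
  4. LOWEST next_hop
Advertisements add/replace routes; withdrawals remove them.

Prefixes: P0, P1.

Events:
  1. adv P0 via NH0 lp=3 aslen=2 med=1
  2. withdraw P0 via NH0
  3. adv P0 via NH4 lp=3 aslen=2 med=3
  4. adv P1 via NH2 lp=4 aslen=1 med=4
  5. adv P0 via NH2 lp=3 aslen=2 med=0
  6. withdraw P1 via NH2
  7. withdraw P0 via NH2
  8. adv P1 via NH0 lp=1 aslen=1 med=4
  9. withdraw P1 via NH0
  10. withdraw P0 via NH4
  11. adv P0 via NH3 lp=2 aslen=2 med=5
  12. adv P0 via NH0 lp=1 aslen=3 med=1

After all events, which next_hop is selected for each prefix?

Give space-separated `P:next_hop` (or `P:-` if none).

Answer: P0:NH3 P1:-

Derivation:
Op 1: best P0=NH0 P1=-
Op 2: best P0=- P1=-
Op 3: best P0=NH4 P1=-
Op 4: best P0=NH4 P1=NH2
Op 5: best P0=NH2 P1=NH2
Op 6: best P0=NH2 P1=-
Op 7: best P0=NH4 P1=-
Op 8: best P0=NH4 P1=NH0
Op 9: best P0=NH4 P1=-
Op 10: best P0=- P1=-
Op 11: best P0=NH3 P1=-
Op 12: best P0=NH3 P1=-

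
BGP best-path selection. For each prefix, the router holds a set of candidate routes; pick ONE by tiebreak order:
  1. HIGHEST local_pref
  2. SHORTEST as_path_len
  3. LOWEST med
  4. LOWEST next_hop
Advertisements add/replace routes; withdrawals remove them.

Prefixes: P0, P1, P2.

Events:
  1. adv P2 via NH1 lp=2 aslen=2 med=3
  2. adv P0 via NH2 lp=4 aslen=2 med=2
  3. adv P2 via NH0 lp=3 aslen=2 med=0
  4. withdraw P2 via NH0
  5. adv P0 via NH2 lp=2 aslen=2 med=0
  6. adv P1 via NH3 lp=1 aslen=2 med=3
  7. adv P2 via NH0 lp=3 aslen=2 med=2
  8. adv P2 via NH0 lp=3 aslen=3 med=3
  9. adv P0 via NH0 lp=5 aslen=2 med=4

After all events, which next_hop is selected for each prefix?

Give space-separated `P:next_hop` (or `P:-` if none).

Op 1: best P0=- P1=- P2=NH1
Op 2: best P0=NH2 P1=- P2=NH1
Op 3: best P0=NH2 P1=- P2=NH0
Op 4: best P0=NH2 P1=- P2=NH1
Op 5: best P0=NH2 P1=- P2=NH1
Op 6: best P0=NH2 P1=NH3 P2=NH1
Op 7: best P0=NH2 P1=NH3 P2=NH0
Op 8: best P0=NH2 P1=NH3 P2=NH0
Op 9: best P0=NH0 P1=NH3 P2=NH0

Answer: P0:NH0 P1:NH3 P2:NH0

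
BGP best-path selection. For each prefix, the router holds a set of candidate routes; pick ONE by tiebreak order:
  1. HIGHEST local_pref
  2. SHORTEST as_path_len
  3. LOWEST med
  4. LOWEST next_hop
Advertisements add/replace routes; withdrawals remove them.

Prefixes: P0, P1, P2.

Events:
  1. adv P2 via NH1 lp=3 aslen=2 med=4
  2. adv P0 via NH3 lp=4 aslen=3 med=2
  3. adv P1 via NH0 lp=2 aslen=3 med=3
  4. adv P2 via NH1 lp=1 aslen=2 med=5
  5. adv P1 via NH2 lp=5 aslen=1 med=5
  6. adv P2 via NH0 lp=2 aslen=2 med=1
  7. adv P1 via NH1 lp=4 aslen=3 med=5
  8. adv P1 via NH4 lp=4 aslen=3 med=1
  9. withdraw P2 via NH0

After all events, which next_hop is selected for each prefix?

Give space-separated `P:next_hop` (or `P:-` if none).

Answer: P0:NH3 P1:NH2 P2:NH1

Derivation:
Op 1: best P0=- P1=- P2=NH1
Op 2: best P0=NH3 P1=- P2=NH1
Op 3: best P0=NH3 P1=NH0 P2=NH1
Op 4: best P0=NH3 P1=NH0 P2=NH1
Op 5: best P0=NH3 P1=NH2 P2=NH1
Op 6: best P0=NH3 P1=NH2 P2=NH0
Op 7: best P0=NH3 P1=NH2 P2=NH0
Op 8: best P0=NH3 P1=NH2 P2=NH0
Op 9: best P0=NH3 P1=NH2 P2=NH1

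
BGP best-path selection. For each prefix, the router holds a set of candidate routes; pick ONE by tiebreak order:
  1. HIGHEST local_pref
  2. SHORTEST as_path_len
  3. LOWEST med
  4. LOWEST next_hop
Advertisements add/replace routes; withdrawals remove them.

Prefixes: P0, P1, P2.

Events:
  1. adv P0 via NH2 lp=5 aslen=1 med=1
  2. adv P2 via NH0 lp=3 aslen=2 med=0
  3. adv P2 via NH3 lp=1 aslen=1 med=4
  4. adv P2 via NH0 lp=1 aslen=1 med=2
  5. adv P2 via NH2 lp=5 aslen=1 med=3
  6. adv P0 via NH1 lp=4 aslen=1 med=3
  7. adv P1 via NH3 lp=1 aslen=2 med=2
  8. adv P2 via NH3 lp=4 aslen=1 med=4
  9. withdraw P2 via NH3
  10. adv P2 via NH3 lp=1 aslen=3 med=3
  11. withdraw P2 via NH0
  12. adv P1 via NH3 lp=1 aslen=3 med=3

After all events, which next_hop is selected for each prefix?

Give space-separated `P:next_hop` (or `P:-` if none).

Answer: P0:NH2 P1:NH3 P2:NH2

Derivation:
Op 1: best P0=NH2 P1=- P2=-
Op 2: best P0=NH2 P1=- P2=NH0
Op 3: best P0=NH2 P1=- P2=NH0
Op 4: best P0=NH2 P1=- P2=NH0
Op 5: best P0=NH2 P1=- P2=NH2
Op 6: best P0=NH2 P1=- P2=NH2
Op 7: best P0=NH2 P1=NH3 P2=NH2
Op 8: best P0=NH2 P1=NH3 P2=NH2
Op 9: best P0=NH2 P1=NH3 P2=NH2
Op 10: best P0=NH2 P1=NH3 P2=NH2
Op 11: best P0=NH2 P1=NH3 P2=NH2
Op 12: best P0=NH2 P1=NH3 P2=NH2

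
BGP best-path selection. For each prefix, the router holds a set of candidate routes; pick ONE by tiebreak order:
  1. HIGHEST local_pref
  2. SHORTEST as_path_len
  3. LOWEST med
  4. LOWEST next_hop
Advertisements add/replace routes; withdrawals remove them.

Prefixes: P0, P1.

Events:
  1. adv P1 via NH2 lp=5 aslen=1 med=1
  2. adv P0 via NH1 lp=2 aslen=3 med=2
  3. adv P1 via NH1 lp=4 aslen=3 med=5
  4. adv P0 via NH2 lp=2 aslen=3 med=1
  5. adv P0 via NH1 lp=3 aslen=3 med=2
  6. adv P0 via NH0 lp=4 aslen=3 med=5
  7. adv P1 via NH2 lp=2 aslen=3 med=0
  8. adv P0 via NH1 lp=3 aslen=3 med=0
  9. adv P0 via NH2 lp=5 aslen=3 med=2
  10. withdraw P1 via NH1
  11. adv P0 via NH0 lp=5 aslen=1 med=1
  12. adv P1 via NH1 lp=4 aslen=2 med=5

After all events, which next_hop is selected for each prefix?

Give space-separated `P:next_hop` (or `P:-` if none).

Answer: P0:NH0 P1:NH1

Derivation:
Op 1: best P0=- P1=NH2
Op 2: best P0=NH1 P1=NH2
Op 3: best P0=NH1 P1=NH2
Op 4: best P0=NH2 P1=NH2
Op 5: best P0=NH1 P1=NH2
Op 6: best P0=NH0 P1=NH2
Op 7: best P0=NH0 P1=NH1
Op 8: best P0=NH0 P1=NH1
Op 9: best P0=NH2 P1=NH1
Op 10: best P0=NH2 P1=NH2
Op 11: best P0=NH0 P1=NH2
Op 12: best P0=NH0 P1=NH1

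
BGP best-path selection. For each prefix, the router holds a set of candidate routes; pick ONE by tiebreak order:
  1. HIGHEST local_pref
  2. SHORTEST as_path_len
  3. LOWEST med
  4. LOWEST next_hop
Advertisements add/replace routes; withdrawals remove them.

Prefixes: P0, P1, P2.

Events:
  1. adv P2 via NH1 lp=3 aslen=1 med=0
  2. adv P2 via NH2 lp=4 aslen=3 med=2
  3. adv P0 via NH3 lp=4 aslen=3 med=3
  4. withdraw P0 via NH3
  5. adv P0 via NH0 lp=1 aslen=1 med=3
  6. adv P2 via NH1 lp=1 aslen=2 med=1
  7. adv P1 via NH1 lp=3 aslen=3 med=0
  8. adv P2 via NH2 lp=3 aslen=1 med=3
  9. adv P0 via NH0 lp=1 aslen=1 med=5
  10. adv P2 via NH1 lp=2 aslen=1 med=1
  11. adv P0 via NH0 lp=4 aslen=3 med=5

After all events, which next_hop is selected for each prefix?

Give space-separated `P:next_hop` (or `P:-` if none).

Answer: P0:NH0 P1:NH1 P2:NH2

Derivation:
Op 1: best P0=- P1=- P2=NH1
Op 2: best P0=- P1=- P2=NH2
Op 3: best P0=NH3 P1=- P2=NH2
Op 4: best P0=- P1=- P2=NH2
Op 5: best P0=NH0 P1=- P2=NH2
Op 6: best P0=NH0 P1=- P2=NH2
Op 7: best P0=NH0 P1=NH1 P2=NH2
Op 8: best P0=NH0 P1=NH1 P2=NH2
Op 9: best P0=NH0 P1=NH1 P2=NH2
Op 10: best P0=NH0 P1=NH1 P2=NH2
Op 11: best P0=NH0 P1=NH1 P2=NH2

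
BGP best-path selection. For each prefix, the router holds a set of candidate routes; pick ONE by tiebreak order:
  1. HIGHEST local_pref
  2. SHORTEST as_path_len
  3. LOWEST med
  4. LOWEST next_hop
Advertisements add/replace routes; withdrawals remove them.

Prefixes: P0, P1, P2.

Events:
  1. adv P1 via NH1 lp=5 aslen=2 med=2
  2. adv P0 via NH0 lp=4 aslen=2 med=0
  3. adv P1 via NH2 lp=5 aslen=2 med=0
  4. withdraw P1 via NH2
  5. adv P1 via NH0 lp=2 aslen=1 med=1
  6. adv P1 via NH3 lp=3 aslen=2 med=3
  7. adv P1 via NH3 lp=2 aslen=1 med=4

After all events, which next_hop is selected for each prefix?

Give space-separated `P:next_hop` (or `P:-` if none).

Op 1: best P0=- P1=NH1 P2=-
Op 2: best P0=NH0 P1=NH1 P2=-
Op 3: best P0=NH0 P1=NH2 P2=-
Op 4: best P0=NH0 P1=NH1 P2=-
Op 5: best P0=NH0 P1=NH1 P2=-
Op 6: best P0=NH0 P1=NH1 P2=-
Op 7: best P0=NH0 P1=NH1 P2=-

Answer: P0:NH0 P1:NH1 P2:-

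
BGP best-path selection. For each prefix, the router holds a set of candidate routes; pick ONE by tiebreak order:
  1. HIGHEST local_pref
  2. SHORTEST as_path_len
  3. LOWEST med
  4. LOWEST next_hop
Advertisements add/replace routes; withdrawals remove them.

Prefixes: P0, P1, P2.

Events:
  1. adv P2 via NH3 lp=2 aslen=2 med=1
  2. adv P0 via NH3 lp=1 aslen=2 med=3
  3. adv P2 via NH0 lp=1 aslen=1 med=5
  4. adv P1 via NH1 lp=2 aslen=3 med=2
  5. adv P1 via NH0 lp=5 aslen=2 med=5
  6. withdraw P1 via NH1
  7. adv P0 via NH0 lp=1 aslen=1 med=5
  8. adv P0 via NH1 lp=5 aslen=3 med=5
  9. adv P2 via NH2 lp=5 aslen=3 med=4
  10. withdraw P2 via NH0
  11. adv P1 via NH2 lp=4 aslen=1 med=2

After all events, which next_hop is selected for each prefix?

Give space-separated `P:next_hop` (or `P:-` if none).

Answer: P0:NH1 P1:NH0 P2:NH2

Derivation:
Op 1: best P0=- P1=- P2=NH3
Op 2: best P0=NH3 P1=- P2=NH3
Op 3: best P0=NH3 P1=- P2=NH3
Op 4: best P0=NH3 P1=NH1 P2=NH3
Op 5: best P0=NH3 P1=NH0 P2=NH3
Op 6: best P0=NH3 P1=NH0 P2=NH3
Op 7: best P0=NH0 P1=NH0 P2=NH3
Op 8: best P0=NH1 P1=NH0 P2=NH3
Op 9: best P0=NH1 P1=NH0 P2=NH2
Op 10: best P0=NH1 P1=NH0 P2=NH2
Op 11: best P0=NH1 P1=NH0 P2=NH2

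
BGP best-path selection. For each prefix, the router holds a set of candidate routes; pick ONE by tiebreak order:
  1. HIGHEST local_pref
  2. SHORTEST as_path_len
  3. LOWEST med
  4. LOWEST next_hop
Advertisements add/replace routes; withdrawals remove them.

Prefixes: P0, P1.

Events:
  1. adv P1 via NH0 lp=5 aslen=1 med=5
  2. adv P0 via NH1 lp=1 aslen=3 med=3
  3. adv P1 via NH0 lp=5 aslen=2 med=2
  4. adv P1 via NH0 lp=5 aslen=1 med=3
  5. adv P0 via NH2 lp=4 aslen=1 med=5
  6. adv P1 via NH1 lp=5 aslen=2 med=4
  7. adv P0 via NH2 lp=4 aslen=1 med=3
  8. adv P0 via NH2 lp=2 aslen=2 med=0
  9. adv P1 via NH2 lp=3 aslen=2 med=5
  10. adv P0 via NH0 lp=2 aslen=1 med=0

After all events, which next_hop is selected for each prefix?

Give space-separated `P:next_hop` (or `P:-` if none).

Op 1: best P0=- P1=NH0
Op 2: best P0=NH1 P1=NH0
Op 3: best P0=NH1 P1=NH0
Op 4: best P0=NH1 P1=NH0
Op 5: best P0=NH2 P1=NH0
Op 6: best P0=NH2 P1=NH0
Op 7: best P0=NH2 P1=NH0
Op 8: best P0=NH2 P1=NH0
Op 9: best P0=NH2 P1=NH0
Op 10: best P0=NH0 P1=NH0

Answer: P0:NH0 P1:NH0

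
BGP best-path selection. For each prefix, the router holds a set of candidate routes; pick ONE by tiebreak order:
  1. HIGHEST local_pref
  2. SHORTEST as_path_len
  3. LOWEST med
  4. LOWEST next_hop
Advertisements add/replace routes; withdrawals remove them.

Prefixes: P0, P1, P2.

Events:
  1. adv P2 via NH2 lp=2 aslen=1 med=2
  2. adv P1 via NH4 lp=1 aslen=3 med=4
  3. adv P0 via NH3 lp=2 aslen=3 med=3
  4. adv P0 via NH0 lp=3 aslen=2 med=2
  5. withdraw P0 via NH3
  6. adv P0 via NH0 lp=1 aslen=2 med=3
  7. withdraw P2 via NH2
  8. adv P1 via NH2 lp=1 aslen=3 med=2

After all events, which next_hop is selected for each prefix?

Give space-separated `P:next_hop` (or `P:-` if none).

Op 1: best P0=- P1=- P2=NH2
Op 2: best P0=- P1=NH4 P2=NH2
Op 3: best P0=NH3 P1=NH4 P2=NH2
Op 4: best P0=NH0 P1=NH4 P2=NH2
Op 5: best P0=NH0 P1=NH4 P2=NH2
Op 6: best P0=NH0 P1=NH4 P2=NH2
Op 7: best P0=NH0 P1=NH4 P2=-
Op 8: best P0=NH0 P1=NH2 P2=-

Answer: P0:NH0 P1:NH2 P2:-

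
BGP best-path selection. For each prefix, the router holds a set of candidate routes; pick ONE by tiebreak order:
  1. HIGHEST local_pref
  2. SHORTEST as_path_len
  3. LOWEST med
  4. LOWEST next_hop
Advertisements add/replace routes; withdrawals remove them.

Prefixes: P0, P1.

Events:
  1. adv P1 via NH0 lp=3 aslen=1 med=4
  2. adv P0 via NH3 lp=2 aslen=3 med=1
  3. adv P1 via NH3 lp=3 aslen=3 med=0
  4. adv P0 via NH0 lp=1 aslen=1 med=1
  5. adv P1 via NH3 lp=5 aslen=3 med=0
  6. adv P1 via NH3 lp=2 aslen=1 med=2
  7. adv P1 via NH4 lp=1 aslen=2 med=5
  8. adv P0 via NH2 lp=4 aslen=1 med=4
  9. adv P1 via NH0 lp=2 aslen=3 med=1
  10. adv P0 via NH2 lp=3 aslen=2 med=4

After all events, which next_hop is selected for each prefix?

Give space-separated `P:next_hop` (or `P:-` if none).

Op 1: best P0=- P1=NH0
Op 2: best P0=NH3 P1=NH0
Op 3: best P0=NH3 P1=NH0
Op 4: best P0=NH3 P1=NH0
Op 5: best P0=NH3 P1=NH3
Op 6: best P0=NH3 P1=NH0
Op 7: best P0=NH3 P1=NH0
Op 8: best P0=NH2 P1=NH0
Op 9: best P0=NH2 P1=NH3
Op 10: best P0=NH2 P1=NH3

Answer: P0:NH2 P1:NH3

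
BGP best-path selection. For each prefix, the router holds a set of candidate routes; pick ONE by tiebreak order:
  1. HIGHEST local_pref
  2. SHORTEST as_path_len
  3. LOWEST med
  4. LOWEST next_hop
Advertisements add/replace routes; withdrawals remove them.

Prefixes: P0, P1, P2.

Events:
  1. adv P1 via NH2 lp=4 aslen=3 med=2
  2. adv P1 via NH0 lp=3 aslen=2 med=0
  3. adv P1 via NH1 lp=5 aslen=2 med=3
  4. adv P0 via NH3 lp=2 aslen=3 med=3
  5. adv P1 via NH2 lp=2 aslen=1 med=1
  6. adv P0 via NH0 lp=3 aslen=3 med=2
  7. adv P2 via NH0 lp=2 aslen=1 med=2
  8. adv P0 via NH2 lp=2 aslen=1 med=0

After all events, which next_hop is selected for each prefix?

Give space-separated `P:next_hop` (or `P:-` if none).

Answer: P0:NH0 P1:NH1 P2:NH0

Derivation:
Op 1: best P0=- P1=NH2 P2=-
Op 2: best P0=- P1=NH2 P2=-
Op 3: best P0=- P1=NH1 P2=-
Op 4: best P0=NH3 P1=NH1 P2=-
Op 5: best P0=NH3 P1=NH1 P2=-
Op 6: best P0=NH0 P1=NH1 P2=-
Op 7: best P0=NH0 P1=NH1 P2=NH0
Op 8: best P0=NH0 P1=NH1 P2=NH0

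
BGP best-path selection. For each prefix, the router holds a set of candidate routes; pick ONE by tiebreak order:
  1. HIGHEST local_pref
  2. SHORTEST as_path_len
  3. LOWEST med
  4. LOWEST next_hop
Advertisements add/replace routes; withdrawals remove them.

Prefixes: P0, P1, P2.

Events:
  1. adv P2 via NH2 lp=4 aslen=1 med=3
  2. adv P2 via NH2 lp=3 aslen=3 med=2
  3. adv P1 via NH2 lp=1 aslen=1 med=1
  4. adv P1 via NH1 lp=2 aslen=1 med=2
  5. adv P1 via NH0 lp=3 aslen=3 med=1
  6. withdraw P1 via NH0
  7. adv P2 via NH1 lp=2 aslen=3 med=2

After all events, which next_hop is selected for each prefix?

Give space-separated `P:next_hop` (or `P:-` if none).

Op 1: best P0=- P1=- P2=NH2
Op 2: best P0=- P1=- P2=NH2
Op 3: best P0=- P1=NH2 P2=NH2
Op 4: best P0=- P1=NH1 P2=NH2
Op 5: best P0=- P1=NH0 P2=NH2
Op 6: best P0=- P1=NH1 P2=NH2
Op 7: best P0=- P1=NH1 P2=NH2

Answer: P0:- P1:NH1 P2:NH2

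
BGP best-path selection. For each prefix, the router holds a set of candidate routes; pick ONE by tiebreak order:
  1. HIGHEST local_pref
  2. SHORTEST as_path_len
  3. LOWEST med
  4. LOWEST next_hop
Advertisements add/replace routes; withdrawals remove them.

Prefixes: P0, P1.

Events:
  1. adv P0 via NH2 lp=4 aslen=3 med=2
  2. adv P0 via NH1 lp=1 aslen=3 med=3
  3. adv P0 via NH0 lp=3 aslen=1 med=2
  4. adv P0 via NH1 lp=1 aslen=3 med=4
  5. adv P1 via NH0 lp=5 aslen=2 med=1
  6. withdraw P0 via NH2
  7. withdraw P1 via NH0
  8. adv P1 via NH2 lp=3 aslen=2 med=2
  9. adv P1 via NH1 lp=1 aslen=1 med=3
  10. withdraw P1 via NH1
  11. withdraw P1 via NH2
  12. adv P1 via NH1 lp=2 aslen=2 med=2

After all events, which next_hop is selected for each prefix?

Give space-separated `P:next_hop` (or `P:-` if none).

Op 1: best P0=NH2 P1=-
Op 2: best P0=NH2 P1=-
Op 3: best P0=NH2 P1=-
Op 4: best P0=NH2 P1=-
Op 5: best P0=NH2 P1=NH0
Op 6: best P0=NH0 P1=NH0
Op 7: best P0=NH0 P1=-
Op 8: best P0=NH0 P1=NH2
Op 9: best P0=NH0 P1=NH2
Op 10: best P0=NH0 P1=NH2
Op 11: best P0=NH0 P1=-
Op 12: best P0=NH0 P1=NH1

Answer: P0:NH0 P1:NH1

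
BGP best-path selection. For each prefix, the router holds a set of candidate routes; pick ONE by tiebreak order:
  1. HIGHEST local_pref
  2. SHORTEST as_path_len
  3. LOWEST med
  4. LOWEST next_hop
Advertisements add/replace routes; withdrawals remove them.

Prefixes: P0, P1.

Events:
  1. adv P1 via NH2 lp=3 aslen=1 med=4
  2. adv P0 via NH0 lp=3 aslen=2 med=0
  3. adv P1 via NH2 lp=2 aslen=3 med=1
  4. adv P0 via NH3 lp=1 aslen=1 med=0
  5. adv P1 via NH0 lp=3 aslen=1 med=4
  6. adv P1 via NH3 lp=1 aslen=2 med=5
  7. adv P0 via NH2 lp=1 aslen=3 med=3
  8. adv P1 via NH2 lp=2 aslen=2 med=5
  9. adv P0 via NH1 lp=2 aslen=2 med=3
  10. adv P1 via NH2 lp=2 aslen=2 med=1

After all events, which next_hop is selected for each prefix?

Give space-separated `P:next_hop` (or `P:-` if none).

Op 1: best P0=- P1=NH2
Op 2: best P0=NH0 P1=NH2
Op 3: best P0=NH0 P1=NH2
Op 4: best P0=NH0 P1=NH2
Op 5: best P0=NH0 P1=NH0
Op 6: best P0=NH0 P1=NH0
Op 7: best P0=NH0 P1=NH0
Op 8: best P0=NH0 P1=NH0
Op 9: best P0=NH0 P1=NH0
Op 10: best P0=NH0 P1=NH0

Answer: P0:NH0 P1:NH0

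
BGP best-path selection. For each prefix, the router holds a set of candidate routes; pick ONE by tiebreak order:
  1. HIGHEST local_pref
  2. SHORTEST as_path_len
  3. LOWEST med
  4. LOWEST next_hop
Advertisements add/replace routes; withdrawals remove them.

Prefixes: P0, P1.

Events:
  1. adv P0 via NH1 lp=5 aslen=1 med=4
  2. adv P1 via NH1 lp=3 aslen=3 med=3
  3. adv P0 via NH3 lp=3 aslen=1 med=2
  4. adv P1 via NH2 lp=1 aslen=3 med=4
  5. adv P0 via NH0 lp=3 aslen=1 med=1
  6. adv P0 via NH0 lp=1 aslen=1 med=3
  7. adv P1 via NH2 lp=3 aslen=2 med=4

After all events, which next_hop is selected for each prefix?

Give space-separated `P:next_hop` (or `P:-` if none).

Answer: P0:NH1 P1:NH2

Derivation:
Op 1: best P0=NH1 P1=-
Op 2: best P0=NH1 P1=NH1
Op 3: best P0=NH1 P1=NH1
Op 4: best P0=NH1 P1=NH1
Op 5: best P0=NH1 P1=NH1
Op 6: best P0=NH1 P1=NH1
Op 7: best P0=NH1 P1=NH2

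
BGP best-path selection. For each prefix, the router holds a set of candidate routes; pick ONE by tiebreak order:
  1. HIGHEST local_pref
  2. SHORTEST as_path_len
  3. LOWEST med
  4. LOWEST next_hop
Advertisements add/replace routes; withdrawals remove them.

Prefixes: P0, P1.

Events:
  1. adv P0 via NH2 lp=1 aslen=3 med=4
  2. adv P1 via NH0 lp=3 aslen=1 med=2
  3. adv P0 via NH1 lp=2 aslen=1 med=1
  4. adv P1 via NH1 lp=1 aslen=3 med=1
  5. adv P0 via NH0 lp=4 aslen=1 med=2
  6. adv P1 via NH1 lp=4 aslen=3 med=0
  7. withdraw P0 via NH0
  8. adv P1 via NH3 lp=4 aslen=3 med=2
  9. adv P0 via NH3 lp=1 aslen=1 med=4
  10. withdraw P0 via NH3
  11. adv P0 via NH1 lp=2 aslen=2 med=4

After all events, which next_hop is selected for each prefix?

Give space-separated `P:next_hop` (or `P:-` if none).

Answer: P0:NH1 P1:NH1

Derivation:
Op 1: best P0=NH2 P1=-
Op 2: best P0=NH2 P1=NH0
Op 3: best P0=NH1 P1=NH0
Op 4: best P0=NH1 P1=NH0
Op 5: best P0=NH0 P1=NH0
Op 6: best P0=NH0 P1=NH1
Op 7: best P0=NH1 P1=NH1
Op 8: best P0=NH1 P1=NH1
Op 9: best P0=NH1 P1=NH1
Op 10: best P0=NH1 P1=NH1
Op 11: best P0=NH1 P1=NH1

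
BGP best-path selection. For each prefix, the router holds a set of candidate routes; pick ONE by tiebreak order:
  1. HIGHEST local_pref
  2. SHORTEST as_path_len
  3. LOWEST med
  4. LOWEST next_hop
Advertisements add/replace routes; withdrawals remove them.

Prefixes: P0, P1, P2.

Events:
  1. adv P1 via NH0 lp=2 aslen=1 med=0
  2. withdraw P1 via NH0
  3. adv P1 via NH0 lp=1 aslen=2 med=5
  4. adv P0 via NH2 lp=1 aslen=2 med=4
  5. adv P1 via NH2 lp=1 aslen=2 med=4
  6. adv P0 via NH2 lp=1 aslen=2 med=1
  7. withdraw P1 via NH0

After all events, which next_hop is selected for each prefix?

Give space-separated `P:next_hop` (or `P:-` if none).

Answer: P0:NH2 P1:NH2 P2:-

Derivation:
Op 1: best P0=- P1=NH0 P2=-
Op 2: best P0=- P1=- P2=-
Op 3: best P0=- P1=NH0 P2=-
Op 4: best P0=NH2 P1=NH0 P2=-
Op 5: best P0=NH2 P1=NH2 P2=-
Op 6: best P0=NH2 P1=NH2 P2=-
Op 7: best P0=NH2 P1=NH2 P2=-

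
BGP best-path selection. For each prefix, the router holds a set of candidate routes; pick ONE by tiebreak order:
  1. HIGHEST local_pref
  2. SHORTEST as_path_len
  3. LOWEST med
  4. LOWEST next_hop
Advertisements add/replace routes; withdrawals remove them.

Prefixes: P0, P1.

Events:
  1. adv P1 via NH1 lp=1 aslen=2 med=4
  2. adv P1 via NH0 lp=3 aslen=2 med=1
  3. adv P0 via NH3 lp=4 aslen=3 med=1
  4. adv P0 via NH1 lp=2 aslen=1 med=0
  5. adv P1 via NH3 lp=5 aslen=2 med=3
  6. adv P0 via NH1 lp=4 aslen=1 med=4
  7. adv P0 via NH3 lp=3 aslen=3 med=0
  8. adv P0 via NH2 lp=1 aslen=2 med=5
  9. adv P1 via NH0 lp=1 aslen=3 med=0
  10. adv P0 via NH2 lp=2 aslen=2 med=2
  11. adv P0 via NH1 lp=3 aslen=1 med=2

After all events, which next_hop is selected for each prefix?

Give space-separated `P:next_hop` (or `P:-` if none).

Answer: P0:NH1 P1:NH3

Derivation:
Op 1: best P0=- P1=NH1
Op 2: best P0=- P1=NH0
Op 3: best P0=NH3 P1=NH0
Op 4: best P0=NH3 P1=NH0
Op 5: best P0=NH3 P1=NH3
Op 6: best P0=NH1 P1=NH3
Op 7: best P0=NH1 P1=NH3
Op 8: best P0=NH1 P1=NH3
Op 9: best P0=NH1 P1=NH3
Op 10: best P0=NH1 P1=NH3
Op 11: best P0=NH1 P1=NH3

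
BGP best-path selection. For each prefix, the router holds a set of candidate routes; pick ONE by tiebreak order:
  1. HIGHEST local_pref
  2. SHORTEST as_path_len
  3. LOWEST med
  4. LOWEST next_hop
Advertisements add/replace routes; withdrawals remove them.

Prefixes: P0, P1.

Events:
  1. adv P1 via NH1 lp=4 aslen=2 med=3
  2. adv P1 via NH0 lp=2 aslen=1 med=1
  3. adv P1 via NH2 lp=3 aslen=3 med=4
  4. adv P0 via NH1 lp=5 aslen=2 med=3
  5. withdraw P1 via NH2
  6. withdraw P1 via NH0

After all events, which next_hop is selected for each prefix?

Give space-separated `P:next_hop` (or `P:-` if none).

Op 1: best P0=- P1=NH1
Op 2: best P0=- P1=NH1
Op 3: best P0=- P1=NH1
Op 4: best P0=NH1 P1=NH1
Op 5: best P0=NH1 P1=NH1
Op 6: best P0=NH1 P1=NH1

Answer: P0:NH1 P1:NH1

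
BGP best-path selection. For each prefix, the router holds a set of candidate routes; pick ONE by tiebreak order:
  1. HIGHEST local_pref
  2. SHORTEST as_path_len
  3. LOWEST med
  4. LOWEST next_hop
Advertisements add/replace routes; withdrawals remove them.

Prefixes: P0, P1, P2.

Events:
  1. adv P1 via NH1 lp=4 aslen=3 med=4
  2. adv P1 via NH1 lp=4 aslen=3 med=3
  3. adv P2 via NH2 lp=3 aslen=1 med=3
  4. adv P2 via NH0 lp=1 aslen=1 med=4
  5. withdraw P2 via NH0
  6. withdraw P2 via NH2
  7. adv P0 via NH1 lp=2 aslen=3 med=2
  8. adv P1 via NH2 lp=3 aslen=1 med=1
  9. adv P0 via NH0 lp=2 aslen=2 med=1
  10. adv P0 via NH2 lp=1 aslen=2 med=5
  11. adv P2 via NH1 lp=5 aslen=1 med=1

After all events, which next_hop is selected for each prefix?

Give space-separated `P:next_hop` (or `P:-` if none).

Answer: P0:NH0 P1:NH1 P2:NH1

Derivation:
Op 1: best P0=- P1=NH1 P2=-
Op 2: best P0=- P1=NH1 P2=-
Op 3: best P0=- P1=NH1 P2=NH2
Op 4: best P0=- P1=NH1 P2=NH2
Op 5: best P0=- P1=NH1 P2=NH2
Op 6: best P0=- P1=NH1 P2=-
Op 7: best P0=NH1 P1=NH1 P2=-
Op 8: best P0=NH1 P1=NH1 P2=-
Op 9: best P0=NH0 P1=NH1 P2=-
Op 10: best P0=NH0 P1=NH1 P2=-
Op 11: best P0=NH0 P1=NH1 P2=NH1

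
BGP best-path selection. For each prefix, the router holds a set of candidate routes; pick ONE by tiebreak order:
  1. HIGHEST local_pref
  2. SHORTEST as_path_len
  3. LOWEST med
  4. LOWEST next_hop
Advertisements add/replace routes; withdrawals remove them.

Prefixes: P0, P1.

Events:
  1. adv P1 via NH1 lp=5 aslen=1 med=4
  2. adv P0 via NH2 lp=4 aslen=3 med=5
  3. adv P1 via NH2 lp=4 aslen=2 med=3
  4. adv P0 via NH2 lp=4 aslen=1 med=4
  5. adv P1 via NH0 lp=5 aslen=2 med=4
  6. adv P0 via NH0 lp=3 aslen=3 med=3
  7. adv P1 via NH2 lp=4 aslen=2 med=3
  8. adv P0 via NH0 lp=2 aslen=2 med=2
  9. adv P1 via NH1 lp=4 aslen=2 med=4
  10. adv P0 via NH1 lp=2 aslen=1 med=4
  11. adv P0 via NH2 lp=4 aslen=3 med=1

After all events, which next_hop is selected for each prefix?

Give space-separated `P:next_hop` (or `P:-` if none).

Op 1: best P0=- P1=NH1
Op 2: best P0=NH2 P1=NH1
Op 3: best P0=NH2 P1=NH1
Op 4: best P0=NH2 P1=NH1
Op 5: best P0=NH2 P1=NH1
Op 6: best P0=NH2 P1=NH1
Op 7: best P0=NH2 P1=NH1
Op 8: best P0=NH2 P1=NH1
Op 9: best P0=NH2 P1=NH0
Op 10: best P0=NH2 P1=NH0
Op 11: best P0=NH2 P1=NH0

Answer: P0:NH2 P1:NH0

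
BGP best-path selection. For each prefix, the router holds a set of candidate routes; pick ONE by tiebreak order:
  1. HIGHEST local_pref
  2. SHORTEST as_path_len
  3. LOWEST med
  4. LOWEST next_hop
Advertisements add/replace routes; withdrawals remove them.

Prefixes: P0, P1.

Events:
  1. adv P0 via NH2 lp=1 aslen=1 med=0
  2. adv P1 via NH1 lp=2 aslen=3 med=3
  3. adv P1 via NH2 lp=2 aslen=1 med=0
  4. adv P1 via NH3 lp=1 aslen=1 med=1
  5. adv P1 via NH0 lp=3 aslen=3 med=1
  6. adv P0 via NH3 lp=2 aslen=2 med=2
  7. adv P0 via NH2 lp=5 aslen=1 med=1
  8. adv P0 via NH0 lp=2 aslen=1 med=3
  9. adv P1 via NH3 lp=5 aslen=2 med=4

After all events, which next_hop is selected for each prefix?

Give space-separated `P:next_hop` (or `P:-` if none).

Answer: P0:NH2 P1:NH3

Derivation:
Op 1: best P0=NH2 P1=-
Op 2: best P0=NH2 P1=NH1
Op 3: best P0=NH2 P1=NH2
Op 4: best P0=NH2 P1=NH2
Op 5: best P0=NH2 P1=NH0
Op 6: best P0=NH3 P1=NH0
Op 7: best P0=NH2 P1=NH0
Op 8: best P0=NH2 P1=NH0
Op 9: best P0=NH2 P1=NH3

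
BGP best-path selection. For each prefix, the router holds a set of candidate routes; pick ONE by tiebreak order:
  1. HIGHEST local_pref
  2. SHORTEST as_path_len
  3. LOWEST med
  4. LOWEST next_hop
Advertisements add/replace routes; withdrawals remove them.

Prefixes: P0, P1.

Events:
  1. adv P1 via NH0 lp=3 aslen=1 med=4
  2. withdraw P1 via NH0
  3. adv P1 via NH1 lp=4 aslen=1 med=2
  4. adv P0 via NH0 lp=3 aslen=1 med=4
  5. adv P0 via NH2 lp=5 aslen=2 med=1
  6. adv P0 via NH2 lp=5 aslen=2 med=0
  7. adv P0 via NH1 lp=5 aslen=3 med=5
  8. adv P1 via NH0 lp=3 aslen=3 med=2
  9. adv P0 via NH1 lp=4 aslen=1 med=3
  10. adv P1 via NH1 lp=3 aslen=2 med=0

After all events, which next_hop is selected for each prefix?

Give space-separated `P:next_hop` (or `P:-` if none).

Answer: P0:NH2 P1:NH1

Derivation:
Op 1: best P0=- P1=NH0
Op 2: best P0=- P1=-
Op 3: best P0=- P1=NH1
Op 4: best P0=NH0 P1=NH1
Op 5: best P0=NH2 P1=NH1
Op 6: best P0=NH2 P1=NH1
Op 7: best P0=NH2 P1=NH1
Op 8: best P0=NH2 P1=NH1
Op 9: best P0=NH2 P1=NH1
Op 10: best P0=NH2 P1=NH1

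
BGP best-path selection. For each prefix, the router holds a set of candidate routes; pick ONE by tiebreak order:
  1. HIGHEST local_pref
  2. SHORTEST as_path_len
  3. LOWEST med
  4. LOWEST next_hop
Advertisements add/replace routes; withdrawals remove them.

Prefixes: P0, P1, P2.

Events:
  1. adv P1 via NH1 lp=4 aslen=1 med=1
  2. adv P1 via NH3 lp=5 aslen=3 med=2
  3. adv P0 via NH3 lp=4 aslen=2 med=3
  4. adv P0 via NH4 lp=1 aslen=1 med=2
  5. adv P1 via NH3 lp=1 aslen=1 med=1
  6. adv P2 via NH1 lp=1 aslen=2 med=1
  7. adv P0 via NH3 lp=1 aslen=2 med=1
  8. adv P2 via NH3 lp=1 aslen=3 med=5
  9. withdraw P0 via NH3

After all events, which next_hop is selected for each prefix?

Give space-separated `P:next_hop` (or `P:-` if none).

Answer: P0:NH4 P1:NH1 P2:NH1

Derivation:
Op 1: best P0=- P1=NH1 P2=-
Op 2: best P0=- P1=NH3 P2=-
Op 3: best P0=NH3 P1=NH3 P2=-
Op 4: best P0=NH3 P1=NH3 P2=-
Op 5: best P0=NH3 P1=NH1 P2=-
Op 6: best P0=NH3 P1=NH1 P2=NH1
Op 7: best P0=NH4 P1=NH1 P2=NH1
Op 8: best P0=NH4 P1=NH1 P2=NH1
Op 9: best P0=NH4 P1=NH1 P2=NH1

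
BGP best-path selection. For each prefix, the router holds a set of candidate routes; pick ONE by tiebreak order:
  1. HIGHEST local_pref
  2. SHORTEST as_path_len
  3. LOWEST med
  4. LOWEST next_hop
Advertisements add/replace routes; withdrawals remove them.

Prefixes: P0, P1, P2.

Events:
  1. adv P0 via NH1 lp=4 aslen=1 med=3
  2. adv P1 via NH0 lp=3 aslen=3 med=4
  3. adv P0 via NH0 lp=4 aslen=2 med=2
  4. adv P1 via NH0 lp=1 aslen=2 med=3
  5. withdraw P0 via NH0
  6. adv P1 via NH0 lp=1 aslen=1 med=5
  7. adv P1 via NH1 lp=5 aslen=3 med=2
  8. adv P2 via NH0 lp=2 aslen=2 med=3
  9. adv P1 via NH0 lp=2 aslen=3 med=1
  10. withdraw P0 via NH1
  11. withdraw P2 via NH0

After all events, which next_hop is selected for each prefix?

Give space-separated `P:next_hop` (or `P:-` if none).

Answer: P0:- P1:NH1 P2:-

Derivation:
Op 1: best P0=NH1 P1=- P2=-
Op 2: best P0=NH1 P1=NH0 P2=-
Op 3: best P0=NH1 P1=NH0 P2=-
Op 4: best P0=NH1 P1=NH0 P2=-
Op 5: best P0=NH1 P1=NH0 P2=-
Op 6: best P0=NH1 P1=NH0 P2=-
Op 7: best P0=NH1 P1=NH1 P2=-
Op 8: best P0=NH1 P1=NH1 P2=NH0
Op 9: best P0=NH1 P1=NH1 P2=NH0
Op 10: best P0=- P1=NH1 P2=NH0
Op 11: best P0=- P1=NH1 P2=-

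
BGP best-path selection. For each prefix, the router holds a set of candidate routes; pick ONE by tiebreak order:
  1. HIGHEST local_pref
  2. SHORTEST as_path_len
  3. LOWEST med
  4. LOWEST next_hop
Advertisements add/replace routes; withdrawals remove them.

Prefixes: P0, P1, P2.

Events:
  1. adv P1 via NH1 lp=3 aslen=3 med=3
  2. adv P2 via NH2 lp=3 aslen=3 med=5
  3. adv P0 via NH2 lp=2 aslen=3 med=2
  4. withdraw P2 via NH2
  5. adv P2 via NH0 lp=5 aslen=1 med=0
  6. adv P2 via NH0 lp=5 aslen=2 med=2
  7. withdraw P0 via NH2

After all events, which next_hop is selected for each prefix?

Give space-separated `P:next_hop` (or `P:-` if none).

Answer: P0:- P1:NH1 P2:NH0

Derivation:
Op 1: best P0=- P1=NH1 P2=-
Op 2: best P0=- P1=NH1 P2=NH2
Op 3: best P0=NH2 P1=NH1 P2=NH2
Op 4: best P0=NH2 P1=NH1 P2=-
Op 5: best P0=NH2 P1=NH1 P2=NH0
Op 6: best P0=NH2 P1=NH1 P2=NH0
Op 7: best P0=- P1=NH1 P2=NH0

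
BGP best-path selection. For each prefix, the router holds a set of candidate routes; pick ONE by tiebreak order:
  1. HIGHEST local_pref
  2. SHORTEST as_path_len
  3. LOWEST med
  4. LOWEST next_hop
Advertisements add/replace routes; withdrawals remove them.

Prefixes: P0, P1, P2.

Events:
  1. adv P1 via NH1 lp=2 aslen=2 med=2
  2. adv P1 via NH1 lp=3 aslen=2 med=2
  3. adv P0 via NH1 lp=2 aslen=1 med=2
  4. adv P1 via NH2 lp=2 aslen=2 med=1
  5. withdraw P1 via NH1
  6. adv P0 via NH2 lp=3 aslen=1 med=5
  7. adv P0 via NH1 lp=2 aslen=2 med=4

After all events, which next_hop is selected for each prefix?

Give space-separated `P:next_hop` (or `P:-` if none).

Op 1: best P0=- P1=NH1 P2=-
Op 2: best P0=- P1=NH1 P2=-
Op 3: best P0=NH1 P1=NH1 P2=-
Op 4: best P0=NH1 P1=NH1 P2=-
Op 5: best P0=NH1 P1=NH2 P2=-
Op 6: best P0=NH2 P1=NH2 P2=-
Op 7: best P0=NH2 P1=NH2 P2=-

Answer: P0:NH2 P1:NH2 P2:-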